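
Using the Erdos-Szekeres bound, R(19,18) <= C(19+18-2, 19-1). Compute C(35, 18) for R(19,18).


R(19,18) <= C(19+18-2, 19-1) = C(35, 18)
C(35, 18) = 35! / (18! * 17!)
= 4537567650

4537567650


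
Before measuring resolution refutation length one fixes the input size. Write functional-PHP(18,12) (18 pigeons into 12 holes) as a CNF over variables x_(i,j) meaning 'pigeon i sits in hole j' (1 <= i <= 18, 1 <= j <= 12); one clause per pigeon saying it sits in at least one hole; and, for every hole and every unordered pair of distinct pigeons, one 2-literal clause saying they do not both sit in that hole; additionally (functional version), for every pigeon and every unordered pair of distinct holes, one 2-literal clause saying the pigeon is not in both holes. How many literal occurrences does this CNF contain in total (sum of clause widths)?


functional-PHP(18,12): 18 pigeons, 12 holes, 18*12 = 216 variables.
- pigeon clauses: one per pigeon -> 18 clauses of width 12 -> 216 literals
- hole clauses: 12 holes * C(18,2) = 12 * 153 -> 1836 clauses of width 2 -> 3672 literals
- functional clauses: 18 pigeons * C(12,2) = 18 * 66 -> 1188 clauses of width 2 -> 2376 literals
Total literal occurrences = 216 + 3672 + 2376 = 6264

6264


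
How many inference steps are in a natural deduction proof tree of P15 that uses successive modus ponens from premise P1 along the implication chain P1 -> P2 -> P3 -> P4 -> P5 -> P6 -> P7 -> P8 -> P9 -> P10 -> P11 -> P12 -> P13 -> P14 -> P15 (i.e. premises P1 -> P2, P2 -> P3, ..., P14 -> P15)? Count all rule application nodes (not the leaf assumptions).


We have a chain: P1 -> P2 -> P3 -> P4 -> P5 -> P6 -> P7 -> P8 -> P9 -> P10 -> P11 -> P12 -> P13 -> P14 -> P15.
Each modus ponens application produces the next variable.
The chain has 15 propositions, so 15-1 = 14 modus ponens steps.
Total inference nodes = 14

14


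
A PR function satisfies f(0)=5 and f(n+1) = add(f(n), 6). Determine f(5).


f(0) = 5
f(1) = add(f(0), 6) = add(5, 6) = 11
f(2) = add(f(1), 6) = add(11, 6) = 17
f(3) = add(f(2), 6) = add(17, 6) = 23
f(4) = add(f(3), 6) = add(23, 6) = 29
f(5) = add(f(4), 6) = add(29, 6) = 35


35


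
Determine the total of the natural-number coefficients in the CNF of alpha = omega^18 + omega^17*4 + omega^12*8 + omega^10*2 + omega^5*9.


CNF: omega^18 + omega^17*4 + omega^12*8 + omega^10*2 + omega^5*9
Coefficients: 1 + 4 + 8 + 2 + 9 = 24

24


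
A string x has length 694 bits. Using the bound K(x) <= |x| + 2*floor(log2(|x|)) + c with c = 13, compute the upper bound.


floor(log2(694)) = 9
2 * 9 = 18
K(x) <= 694 + 18 + 13 = 725

725


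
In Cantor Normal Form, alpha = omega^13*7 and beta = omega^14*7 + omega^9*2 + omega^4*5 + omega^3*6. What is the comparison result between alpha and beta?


Compare term by term from highest exponent:
alpha = omega^13*7
beta = omega^14*7 + omega^9*2 + omega^4*5 + omega^3*6
Term 1: alpha has omega^13*7, beta has omega^14*7
Term 2: alpha has omega^0*0, beta has omega^9*2
Term 3: alpha has omega^0*0, beta has omega^4*5
Term 4: alpha has omega^0*0, beta has omega^3*6
Result: alpha < beta

alpha < beta


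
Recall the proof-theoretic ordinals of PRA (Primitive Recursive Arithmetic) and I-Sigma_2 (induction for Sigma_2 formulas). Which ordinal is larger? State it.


Proof-theoretic ordinal of PRA (Primitive Recursive Arithmetic): omega^omega
Proof-theoretic ordinal of I-Sigma_2 (induction for Sigma_2 formulas): omega^(omega^omega)
Comparing: omega^omega < omega^(omega^omega).
The larger ordinal is omega^(omega^omega) (from I-Sigma_2 (induction for Sigma_2 formulas)).

omega^(omega^omega)


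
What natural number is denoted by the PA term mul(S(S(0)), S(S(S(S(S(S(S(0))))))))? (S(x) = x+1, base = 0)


mul(S^2(0), S^7(0)):
S^2(0) = 2
S^7(0) = 7
2 * 7 = 14

14


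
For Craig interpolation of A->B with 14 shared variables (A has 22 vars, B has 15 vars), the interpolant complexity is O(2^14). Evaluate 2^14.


Shared atoms = 14
Craig interpolant size bound = 2^14
= 16384

16384


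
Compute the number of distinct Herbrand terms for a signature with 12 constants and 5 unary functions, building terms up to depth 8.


Herbrand terms by depth:
Depth 0: 12 constants
Depth 1: 60 new terms (running total: 72)
Depth 2: 300 new terms (running total: 372)
Depth 3: 1500 new terms (running total: 1872)
Depth 4: 7500 new terms (running total: 9372)
Depth 5: 37500 new terms (running total: 46872)
Depth 6: 187500 new terms (running total: 234372)
Depth 7: 937500 new terms (running total: 1171872)
Depth 8: 4687500 new terms (running total: 5859372)
Total distinct ground terms = 5859372

5859372


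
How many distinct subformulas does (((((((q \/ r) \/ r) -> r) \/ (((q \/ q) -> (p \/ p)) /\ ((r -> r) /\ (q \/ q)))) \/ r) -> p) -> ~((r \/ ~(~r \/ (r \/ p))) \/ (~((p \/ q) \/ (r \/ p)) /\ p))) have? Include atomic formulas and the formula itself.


Formula: (((((((q \/ r) \/ r) -> r) \/ (((q \/ q) -> (p \/ p)) /\ ((r -> r) /\ (q \/ q)))) \/ r) -> p) -> ~((r \/ ~(~r \/ (r \/ p))) \/ (~((p \/ q) \/ (r \/ p)) /\ p)))
Subformulas found:
  1. r
  2. q
  3. p
  4. ~r
  5. (p \/ p)
  6. (q \/ r)
  7. (r \/ p)
  8. (r -> r)
  9. (p \/ q)
  10. (q \/ q)
  11. ((q \/ r) \/ r)
  12. (~r \/ (r \/ p))
  13. ~(~r \/ (r \/ p))
  14. ((p \/ q) \/ (r \/ p))
  15. ((r -> r) /\ (q \/ q))
  16. ((q \/ q) -> (p \/ p))
  17. (((q \/ r) \/ r) -> r)
  18. ~((p \/ q) \/ (r \/ p))
  19. (r \/ ~(~r \/ (r \/ p)))
  20. (~((p \/ q) \/ (r \/ p)) /\ p)
  21. (((q \/ q) -> (p \/ p)) /\ ((r -> r) /\ (q \/ q)))
  22. ((r \/ ~(~r \/ (r \/ p))) \/ (~((p \/ q) \/ (r \/ p)) /\ p))
  23. ~((r \/ ~(~r \/ (r \/ p))) \/ (~((p \/ q) \/ (r \/ p)) /\ p))
  24. ((((q \/ r) \/ r) -> r) \/ (((q \/ q) -> (p \/ p)) /\ ((r -> r) /\ (q \/ q))))
  25. (((((q \/ r) \/ r) -> r) \/ (((q \/ q) -> (p \/ p)) /\ ((r -> r) /\ (q \/ q)))) \/ r)
  26. ((((((q \/ r) \/ r) -> r) \/ (((q \/ q) -> (p \/ p)) /\ ((r -> r) /\ (q \/ q)))) \/ r) -> p)
  27. (((((((q \/ r) \/ r) -> r) \/ (((q \/ q) -> (p \/ p)) /\ ((r -> r) /\ (q \/ q)))) \/ r) -> p) -> ~((r \/ ~(~r \/ (r \/ p))) \/ (~((p \/ q) \/ (r \/ p)) /\ p)))
Total distinct subformulas = 27

27


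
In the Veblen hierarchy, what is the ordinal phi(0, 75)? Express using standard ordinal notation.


phi(0, 75):
phi(0, beta) = omega^beta by definition.
phi(0, 75) = omega^75

omega^75


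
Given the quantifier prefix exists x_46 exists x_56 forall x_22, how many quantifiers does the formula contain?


Quantifier prefix has 3 quantifier symbols.
Quantifier depth = 3

3


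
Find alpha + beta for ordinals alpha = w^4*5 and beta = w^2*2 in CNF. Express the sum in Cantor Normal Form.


Ordinal addition w^4*5 + w^2*2:
Leading exponent of alpha (4) > leading exponent of beta (2).
Since alpha's term has higher exponent than beta's leading term,
the sum is simply alpha followed by beta.
Result = w^4*5 + w^2*2

w^4*5 + w^2*2


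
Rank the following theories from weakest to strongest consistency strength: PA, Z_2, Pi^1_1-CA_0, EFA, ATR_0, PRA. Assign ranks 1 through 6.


Ordering by consistency strength:
1. EFA
2. PRA
3. PA
4. ATR_0
5. Pi^1_1-CA_0
6. Z_2


PA=3, Z_2=6, Pi^1_1-CA_0=5, EFA=1, ATR_0=4, PRA=2


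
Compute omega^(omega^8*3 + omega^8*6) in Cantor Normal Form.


omega^(omega^8*3 + omega^8*6):
Both terms of the exponent have the same exponent 8, so they merge: omega^8*3 + omega^8*6 = omega^8*(3+6) = omega^8*9.
omega raised to a CNF ordinal is a single CNF term: Result = omega^(omega^8*9)

omega^(omega^8*9)


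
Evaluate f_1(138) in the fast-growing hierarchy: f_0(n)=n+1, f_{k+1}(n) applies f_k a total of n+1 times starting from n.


f_1(138) = f_0^139(138)
f_0 adds 1 each time, applied 139 times.
f_1(138) = 138 + 139 = 277

277


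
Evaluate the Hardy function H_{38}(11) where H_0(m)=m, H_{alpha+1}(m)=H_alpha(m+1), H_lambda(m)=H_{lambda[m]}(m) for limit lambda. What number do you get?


H_38(11):
For finite ordinals k, H_k(n) = n + k (each successor step adds 1).
H_38(11) = 11 + 38 = 49

49


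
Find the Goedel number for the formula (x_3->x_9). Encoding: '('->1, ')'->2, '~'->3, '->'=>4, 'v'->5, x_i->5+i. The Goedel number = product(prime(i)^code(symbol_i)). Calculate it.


Formula: (x_3->x_9)
Symbol codes: [1, 8, 4, 14, 2]
Primes: [2, 3, 5, 7, 11]
p_1^1 = 2^1 = 2
p_2^8 = 3^8 = 6561
p_3^4 = 5^4 = 625
p_4^14 = 7^14 = 678223072849
p_5^2 = 11^2 = 121
Product = 673035514120546211250

673035514120546211250


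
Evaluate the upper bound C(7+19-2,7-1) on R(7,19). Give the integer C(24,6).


R(7,19) <= C(7+19-2, 7-1) = C(24, 6)
C(24, 6) = 24! / (6! * 18!)
= 134596

134596


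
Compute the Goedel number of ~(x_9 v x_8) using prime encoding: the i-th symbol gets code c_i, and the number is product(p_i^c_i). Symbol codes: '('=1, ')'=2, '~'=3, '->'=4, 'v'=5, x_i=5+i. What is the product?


Formula: ~(x_9 v x_8)
Symbol codes: [3, 1, 14, 5, 13, 2]
Primes: [2, 3, 5, 7, 11, 13]
p_1^3 = 2^3 = 8
p_2^1 = 3^1 = 3
p_3^14 = 5^14 = 6103515625
p_4^5 = 7^5 = 16807
p_5^13 = 11^13 = 34522712143931
p_6^2 = 13^2 = 169
Product = 14363924514772729331982421875000

14363924514772729331982421875000


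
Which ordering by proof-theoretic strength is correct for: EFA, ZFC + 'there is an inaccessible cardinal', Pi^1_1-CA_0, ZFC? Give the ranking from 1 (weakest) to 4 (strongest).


Ordering by consistency strength:
1. EFA
2. Pi^1_1-CA_0
3. ZFC
4. ZFC + 'there is an inaccessible cardinal'


EFA=1, ZFC + 'there is an inaccessible cardinal'=4, Pi^1_1-CA_0=2, ZFC=3


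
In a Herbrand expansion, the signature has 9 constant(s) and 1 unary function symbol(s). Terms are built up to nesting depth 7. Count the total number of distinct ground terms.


Herbrand terms by depth:
Depth 0: 9 constants
Depth 1: 9 new terms (running total: 18)
Depth 2: 9 new terms (running total: 27)
Depth 3: 9 new terms (running total: 36)
Depth 4: 9 new terms (running total: 45)
Depth 5: 9 new terms (running total: 54)
Depth 6: 9 new terms (running total: 63)
Depth 7: 9 new terms (running total: 72)
Total distinct ground terms = 72

72


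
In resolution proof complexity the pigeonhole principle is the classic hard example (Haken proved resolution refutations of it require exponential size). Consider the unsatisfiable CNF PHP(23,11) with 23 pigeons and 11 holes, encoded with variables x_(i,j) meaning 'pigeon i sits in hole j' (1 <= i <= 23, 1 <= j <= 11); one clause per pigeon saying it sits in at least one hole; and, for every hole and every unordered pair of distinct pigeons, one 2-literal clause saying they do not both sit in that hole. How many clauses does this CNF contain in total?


PHP(23,11): 23 pigeons, 11 holes, 23*11 = 253 variables.
- pigeon clauses: one per pigeon -> 23 clauses
- hole clauses: 11 holes * C(23,2) = 11 * 253 -> 2783 clauses
Total clauses = 23 + 2783 = 2806

2806


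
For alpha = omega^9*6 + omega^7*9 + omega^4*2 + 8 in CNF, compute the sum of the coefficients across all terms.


CNF: omega^9*6 + omega^7*9 + omega^4*2 + 8
Coefficients: 6 + 9 + 2 + 8 = 25

25


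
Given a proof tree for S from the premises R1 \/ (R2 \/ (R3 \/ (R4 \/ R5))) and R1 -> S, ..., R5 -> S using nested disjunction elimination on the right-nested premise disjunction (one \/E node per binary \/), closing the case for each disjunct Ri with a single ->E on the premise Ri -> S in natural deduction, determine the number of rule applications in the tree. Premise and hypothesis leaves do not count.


The premise R1 \/ (R2 \/ (R3 \/ (R4 \/ R5))) contains 5 disjuncts, hence 4 binary \/ connectives.
- Each binary \/ is eliminated once: 4 \/E nodes.
- Each of the 5 cases Ri derives S by one ->E with Ri -> S: 5 ->E nodes.
Total = 4 + 5 = 9

9


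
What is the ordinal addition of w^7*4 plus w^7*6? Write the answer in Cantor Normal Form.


Ordinal addition w^7*4 + w^7*6:
Both terms have the same exponent 7.
w^e*c + w^e*d = w^e*(c+d).
Result = w^7*(4+6) = w^7*10

w^7*10


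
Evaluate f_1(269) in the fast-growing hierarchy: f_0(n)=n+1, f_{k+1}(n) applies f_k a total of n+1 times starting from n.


f_1(269) = f_0^270(269)
f_0 adds 1 each time, applied 270 times.
f_1(269) = 269 + 270 = 539

539


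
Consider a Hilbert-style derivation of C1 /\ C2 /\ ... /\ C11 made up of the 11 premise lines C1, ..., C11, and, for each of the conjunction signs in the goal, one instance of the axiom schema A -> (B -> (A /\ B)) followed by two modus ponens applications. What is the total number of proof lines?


Conjoining 11 premises:
- 11 premise lines
- the goal has 10 conjunction signs; each costs 1 axiom instance + 2 MP = 3 lines: 3 * 10 = 30
Total = 11 + 30 = 41 lines.

41


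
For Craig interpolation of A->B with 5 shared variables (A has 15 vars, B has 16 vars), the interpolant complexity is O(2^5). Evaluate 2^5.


Shared atoms = 5
Craig interpolant size bound = 2^5
= 32

32


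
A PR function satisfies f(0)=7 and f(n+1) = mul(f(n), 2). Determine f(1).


f(0) = 7
f(1) = mul(f(0), 2) = mul(7, 2) = 14


14


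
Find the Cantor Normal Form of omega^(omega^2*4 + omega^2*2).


omega^(omega^2*4 + omega^2*2):
Both terms of the exponent have the same exponent 2, so they merge: omega^2*4 + omega^2*2 = omega^2*(4+2) = omega^2*6.
omega raised to a CNF ordinal is a single CNF term: Result = omega^(omega^2*6)

omega^(omega^2*6)


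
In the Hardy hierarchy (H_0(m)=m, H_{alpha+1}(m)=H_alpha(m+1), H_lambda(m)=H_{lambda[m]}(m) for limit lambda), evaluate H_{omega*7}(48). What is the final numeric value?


H_{omega*7}(48):
For the Hardy hierarchy, H_{omega*k}(n) = 2^k * n.
2^7 = 128.
128 * 48 = 6144

6144


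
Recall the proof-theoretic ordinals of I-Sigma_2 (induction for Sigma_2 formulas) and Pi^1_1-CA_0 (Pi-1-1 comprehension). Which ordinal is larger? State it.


Proof-theoretic ordinal of I-Sigma_2 (induction for Sigma_2 formulas): omega^(omega^omega)
Proof-theoretic ordinal of Pi^1_1-CA_0 (Pi-1-1 comprehension): psi_0(Omega_omega)
Comparing: omega^(omega^omega) < psi_0(Omega_omega).
The larger ordinal is psi_0(Omega_omega) (from Pi^1_1-CA_0 (Pi-1-1 comprehension)).

psi_0(Omega_omega)


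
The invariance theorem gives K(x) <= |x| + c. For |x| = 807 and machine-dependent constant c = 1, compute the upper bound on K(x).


K(x) <= |x| + c = 807 + 1 = 808

808


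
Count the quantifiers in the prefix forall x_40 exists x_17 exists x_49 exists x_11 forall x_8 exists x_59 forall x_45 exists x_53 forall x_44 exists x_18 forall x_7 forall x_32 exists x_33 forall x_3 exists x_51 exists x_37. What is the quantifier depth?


Quantifier prefix has 16 quantifier symbols.
Quantifier depth = 16

16


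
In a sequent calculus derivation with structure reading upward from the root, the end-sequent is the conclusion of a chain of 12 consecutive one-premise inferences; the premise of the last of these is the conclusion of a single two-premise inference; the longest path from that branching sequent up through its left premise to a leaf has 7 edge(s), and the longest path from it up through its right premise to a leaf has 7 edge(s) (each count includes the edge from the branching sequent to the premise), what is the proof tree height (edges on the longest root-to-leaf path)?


Longest path through the left premise: 7 edges (measured from the branching sequent)
Longest path through the right premise: 7 edges
Height of the subtree rooted at the branching sequent: max(7, 7) = 7
The branching sequent sits 12 edges above the root (the chain of one-premise inferences), so height = 7 + 12 = 19

19


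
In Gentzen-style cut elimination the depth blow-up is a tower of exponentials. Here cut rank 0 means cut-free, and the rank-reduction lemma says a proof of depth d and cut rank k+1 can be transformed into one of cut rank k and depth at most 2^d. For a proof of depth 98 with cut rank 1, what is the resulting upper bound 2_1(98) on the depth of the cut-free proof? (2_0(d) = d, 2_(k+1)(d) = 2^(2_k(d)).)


Each rank reduction sends depth d to at most 2^d; cut rank r needs r reductions.
2_0(98) = 98
2_1(98) = 2^98 = 316912650057057350374175801344
Cut-free depth bound = 316912650057057350374175801344

316912650057057350374175801344


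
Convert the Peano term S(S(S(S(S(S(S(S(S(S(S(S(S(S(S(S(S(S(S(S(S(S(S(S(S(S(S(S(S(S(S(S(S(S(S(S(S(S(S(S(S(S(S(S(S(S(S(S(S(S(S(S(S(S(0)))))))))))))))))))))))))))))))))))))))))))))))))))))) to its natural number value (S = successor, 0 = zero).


Counting successors applied to 0:
54 applications of S to 0 = 54

54


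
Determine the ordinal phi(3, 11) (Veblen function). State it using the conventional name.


phi(3, 11):
phi(3, beta) = eta_beta (the beta-th eta number, fixed point of zeta).
phi(3, 11) = eta_11

eta_11


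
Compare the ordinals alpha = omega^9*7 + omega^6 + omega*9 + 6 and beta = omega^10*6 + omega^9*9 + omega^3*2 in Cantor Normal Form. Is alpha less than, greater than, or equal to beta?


Compare term by term from highest exponent:
alpha = omega^9*7 + omega^6 + omega*9 + 6
beta = omega^10*6 + omega^9*9 + omega^3*2
Term 1: alpha has omega^9*7, beta has omega^10*6
Term 2: alpha has omega^6*1, beta has omega^9*9
Term 3: alpha has omega^1*9, beta has omega^3*2
Term 4: alpha has omega^0*6, beta has omega^0*0
Result: alpha < beta

alpha < beta


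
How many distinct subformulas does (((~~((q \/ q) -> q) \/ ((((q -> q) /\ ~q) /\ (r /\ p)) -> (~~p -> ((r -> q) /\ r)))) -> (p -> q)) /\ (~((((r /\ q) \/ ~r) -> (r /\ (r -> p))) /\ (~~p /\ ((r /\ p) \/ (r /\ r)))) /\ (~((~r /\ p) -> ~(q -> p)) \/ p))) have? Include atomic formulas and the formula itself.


Formula: (((~~((q \/ q) -> q) \/ ((((q -> q) /\ ~q) /\ (r /\ p)) -> (~~p -> ((r -> q) /\ r)))) -> (p -> q)) /\ (~((((r /\ q) \/ ~r) -> (r /\ (r -> p))) /\ (~~p /\ ((r /\ p) \/ (r /\ r)))) /\ (~((~r /\ p) -> ~(q -> p)) \/ p)))
Subformulas found:
  1. r
  2. p
  3. q
  4. ~p
  5. ~r
  6. ~q
  7. ~~p
  8. (r -> q)
  9. (r /\ p)
  10. (r -> p)
  11. (q -> p)
  12. (q -> q)
  13. (p -> q)
  14. (r /\ r)
  15. (r /\ q)
  16. (q \/ q)
  17. ~(q -> p)
  18. (~r /\ p)
  19. (r /\ (r -> p))
  20. ((q \/ q) -> q)
  21. ((r -> q) /\ r)
  22. ((r /\ q) \/ ~r)
  23. ~((q \/ q) -> q)
  24. ((q -> q) /\ ~q)
  25. ~~((q \/ q) -> q)
  26. ((r /\ p) \/ (r /\ r))
  27. (~~p -> ((r -> q) /\ r))
  28. ((~r /\ p) -> ~(q -> p))
  29. ~((~r /\ p) -> ~(q -> p))
  30. (((q -> q) /\ ~q) /\ (r /\ p))
  31. (~~p /\ ((r /\ p) \/ (r /\ r)))
  32. (~((~r /\ p) -> ~(q -> p)) \/ p)
  33. (((r /\ q) \/ ~r) -> (r /\ (r -> p)))
  34. ((((q -> q) /\ ~q) /\ (r /\ p)) -> (~~p -> ((r -> q) /\ r)))
  35. ((((r /\ q) \/ ~r) -> (r /\ (r -> p))) /\ (~~p /\ ((r /\ p) \/ (r /\ r))))
  36. ~((((r /\ q) \/ ~r) -> (r /\ (r -> p))) /\ (~~p /\ ((r /\ p) \/ (r /\ r))))
  37. (~~((q \/ q) -> q) \/ ((((q -> q) /\ ~q) /\ (r /\ p)) -> (~~p -> ((r -> q) /\ r))))
  38. ((~~((q \/ q) -> q) \/ ((((q -> q) /\ ~q) /\ (r /\ p)) -> (~~p -> ((r -> q) /\ r)))) -> (p -> q))
  39. (~((((r /\ q) \/ ~r) -> (r /\ (r -> p))) /\ (~~p /\ ((r /\ p) \/ (r /\ r)))) /\ (~((~r /\ p) -> ~(q -> p)) \/ p))
  40. (((~~((q \/ q) -> q) \/ ((((q -> q) /\ ~q) /\ (r /\ p)) -> (~~p -> ((r -> q) /\ r)))) -> (p -> q)) /\ (~((((r /\ q) \/ ~r) -> (r /\ (r -> p))) /\ (~~p /\ ((r /\ p) \/ (r /\ r)))) /\ (~((~r /\ p) -> ~(q -> p)) \/ p)))
Total distinct subformulas = 40

40


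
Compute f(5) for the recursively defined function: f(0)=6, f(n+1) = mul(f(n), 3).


f(0) = 6
f(1) = mul(f(0), 3) = mul(6, 3) = 18
f(2) = mul(f(1), 3) = mul(18, 3) = 54
f(3) = mul(f(2), 3) = mul(54, 3) = 162
f(4) = mul(f(3), 3) = mul(162, 3) = 486
f(5) = mul(f(4), 3) = mul(486, 3) = 1458


1458


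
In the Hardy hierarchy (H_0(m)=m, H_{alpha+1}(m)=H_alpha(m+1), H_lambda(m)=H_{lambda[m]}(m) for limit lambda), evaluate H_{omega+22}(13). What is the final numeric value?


H_{omega+22}(13):
Unwind the 22 successor steps: H_{omega+22}(13) = H_omega(13+22) = H_omega(35).
H_omega(m) = H_m(m) = m + m = 2m.
Result = 2 * 35 = 70

70


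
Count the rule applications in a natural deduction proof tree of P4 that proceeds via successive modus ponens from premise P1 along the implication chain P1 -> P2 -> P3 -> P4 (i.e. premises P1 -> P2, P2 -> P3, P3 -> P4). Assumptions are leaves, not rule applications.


We have a chain: P1 -> P2 -> P3 -> P4.
Each modus ponens application produces the next variable.
The chain has 4 propositions, so 4-1 = 3 modus ponens steps.
Total inference nodes = 3

3


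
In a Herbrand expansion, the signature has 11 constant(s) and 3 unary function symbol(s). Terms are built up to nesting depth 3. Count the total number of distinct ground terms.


Herbrand terms by depth:
Depth 0: 11 constants
Depth 1: 33 new terms (running total: 44)
Depth 2: 99 new terms (running total: 143)
Depth 3: 297 new terms (running total: 440)
Total distinct ground terms = 440

440


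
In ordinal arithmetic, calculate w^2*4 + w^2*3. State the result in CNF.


Ordinal addition w^2*4 + w^2*3:
Both terms have the same exponent 2.
w^e*c + w^e*d = w^e*(c+d).
Result = w^2*(4+3) = w^2*7

w^2*7


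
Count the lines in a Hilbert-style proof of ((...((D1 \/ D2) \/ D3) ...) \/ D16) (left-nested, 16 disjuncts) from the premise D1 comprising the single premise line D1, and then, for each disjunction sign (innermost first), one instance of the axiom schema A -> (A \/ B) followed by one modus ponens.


Building the left-nested 16-ary disjunction from D1:
- 1 premise line (D1)
- 16 disjuncts means 15 disjunction signs; each needs 1 axiom instance + 1 MP = 2 lines: 2 * 15 = 30
Total = 1 + 30 = 31 lines.

31


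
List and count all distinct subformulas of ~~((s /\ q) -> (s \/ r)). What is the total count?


Formula: ~~((s /\ q) -> (s \/ r))
Subformulas found:
  1. q
  2. s
  3. r
  4. (s \/ r)
  5. (s /\ q)
  6. ((s /\ q) -> (s \/ r))
  7. ~((s /\ q) -> (s \/ r))
  8. ~~((s /\ q) -> (s \/ r))
Total distinct subformulas = 8

8


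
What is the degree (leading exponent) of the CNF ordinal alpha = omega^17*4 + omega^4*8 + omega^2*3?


CNF: omega^17*4 + omega^4*8 + omega^2*3
The leading term is omega^17*4, which has exponent 17.

17


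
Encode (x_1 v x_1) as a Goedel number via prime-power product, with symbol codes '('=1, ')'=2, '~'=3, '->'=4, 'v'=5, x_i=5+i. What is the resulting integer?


Formula: (x_1 v x_1)
Symbol codes: [1, 6, 5, 6, 2]
Primes: [2, 3, 5, 7, 11]
p_1^1 = 2^1 = 2
p_2^6 = 3^6 = 729
p_3^5 = 5^5 = 3125
p_4^6 = 7^6 = 117649
p_5^2 = 11^2 = 121
Product = 64860629006250

64860629006250


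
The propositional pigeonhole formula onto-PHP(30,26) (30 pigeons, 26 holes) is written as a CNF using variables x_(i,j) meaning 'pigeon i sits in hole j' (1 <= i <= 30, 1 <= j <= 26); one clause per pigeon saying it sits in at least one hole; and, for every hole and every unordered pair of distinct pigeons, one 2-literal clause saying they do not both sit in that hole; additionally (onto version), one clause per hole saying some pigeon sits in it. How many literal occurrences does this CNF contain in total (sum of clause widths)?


onto-PHP(30,26): 30 pigeons, 26 holes, 30*26 = 780 variables.
- pigeon clauses: one per pigeon -> 30 clauses of width 26 -> 780 literals
- hole clauses: 26 holes * C(30,2) = 26 * 435 -> 11310 clauses of width 2 -> 22620 literals
- onto clauses: one per hole -> 26 clauses of width 30 -> 780 literals
Total literal occurrences = 780 + 22620 + 780 = 24180

24180


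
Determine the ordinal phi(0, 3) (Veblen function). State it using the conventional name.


phi(0, 3):
phi(0, beta) = omega^beta by definition.
phi(0, 3) = omega^3

omega^3


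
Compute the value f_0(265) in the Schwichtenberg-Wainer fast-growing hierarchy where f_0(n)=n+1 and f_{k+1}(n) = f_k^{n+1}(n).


f_0(265) = 265 + 1 = 266

266


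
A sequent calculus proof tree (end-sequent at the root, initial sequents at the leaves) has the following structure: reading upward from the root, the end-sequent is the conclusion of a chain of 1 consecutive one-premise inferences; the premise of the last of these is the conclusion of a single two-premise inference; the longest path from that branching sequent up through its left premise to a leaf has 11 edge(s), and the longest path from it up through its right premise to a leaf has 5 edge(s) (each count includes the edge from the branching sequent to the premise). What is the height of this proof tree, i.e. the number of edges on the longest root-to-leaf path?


Longest path through the left premise: 11 edges (measured from the branching sequent)
Longest path through the right premise: 5 edges
Height of the subtree rooted at the branching sequent: max(11, 5) = 11
The branching sequent sits 1 edges above the root (the chain of one-premise inferences), so height = 11 + 1 = 12

12


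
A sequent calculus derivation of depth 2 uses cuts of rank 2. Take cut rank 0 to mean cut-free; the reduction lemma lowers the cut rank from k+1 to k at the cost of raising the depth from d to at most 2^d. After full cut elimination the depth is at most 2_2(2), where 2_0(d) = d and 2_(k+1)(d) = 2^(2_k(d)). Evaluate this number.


Each rank reduction sends depth d to at most 2^d; cut rank r needs r reductions.
2_0(2) = 2
2_1(2) = 2^2 = 4
2_2(2) = 2^4 = 16
Cut-free depth bound = 16

16


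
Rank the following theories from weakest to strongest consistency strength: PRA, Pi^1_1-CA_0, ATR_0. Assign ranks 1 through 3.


Ordering by consistency strength:
1. PRA
2. ATR_0
3. Pi^1_1-CA_0


PRA=1, Pi^1_1-CA_0=3, ATR_0=2


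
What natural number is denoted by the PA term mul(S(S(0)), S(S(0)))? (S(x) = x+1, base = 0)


mul(S^2(0), S^2(0)):
S^2(0) = 2
S^2(0) = 2
2 * 2 = 4

4


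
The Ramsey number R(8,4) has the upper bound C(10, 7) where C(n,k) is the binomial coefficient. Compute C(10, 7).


R(8,4) <= C(8+4-2, 8-1) = C(10, 7)
C(10, 7) = 10! / (7! * 3!)
= 120

120


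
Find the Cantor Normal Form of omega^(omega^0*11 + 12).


omega^(omega^0*11 + 12):
omega^0 = 1, so the exponent is 11 + 12 = 23 (finite ordinal addition).
Result = omega^23, already a single CNF term.

omega^23


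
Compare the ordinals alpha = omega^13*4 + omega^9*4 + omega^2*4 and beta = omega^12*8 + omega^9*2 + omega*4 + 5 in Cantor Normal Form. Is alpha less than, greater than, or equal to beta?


Compare term by term from highest exponent:
alpha = omega^13*4 + omega^9*4 + omega^2*4
beta = omega^12*8 + omega^9*2 + omega*4 + 5
Term 1: alpha has omega^13*4, beta has omega^12*8
Term 2: alpha has omega^9*4, beta has omega^9*2
Term 3: alpha has omega^2*4, beta has omega^1*4
Term 4: alpha has omega^0*0, beta has omega^0*5
Result: alpha > beta

alpha > beta


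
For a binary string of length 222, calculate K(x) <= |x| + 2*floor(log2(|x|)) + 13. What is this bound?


floor(log2(222)) = 7
2 * 7 = 14
K(x) <= 222 + 14 + 13 = 249

249


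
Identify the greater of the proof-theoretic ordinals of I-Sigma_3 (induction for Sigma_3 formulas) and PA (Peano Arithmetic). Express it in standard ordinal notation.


Proof-theoretic ordinal of I-Sigma_3 (induction for Sigma_3 formulas): omega^(omega^(omega^omega))
Proof-theoretic ordinal of PA (Peano Arithmetic): epsilon_0
Comparing: omega^(omega^(omega^omega)) < epsilon_0.
The larger ordinal is epsilon_0 (from PA (Peano Arithmetic)).

epsilon_0


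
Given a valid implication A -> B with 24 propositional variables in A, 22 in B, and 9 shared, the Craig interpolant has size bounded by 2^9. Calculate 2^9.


Shared atoms = 9
Craig interpolant size bound = 2^9
= 512

512


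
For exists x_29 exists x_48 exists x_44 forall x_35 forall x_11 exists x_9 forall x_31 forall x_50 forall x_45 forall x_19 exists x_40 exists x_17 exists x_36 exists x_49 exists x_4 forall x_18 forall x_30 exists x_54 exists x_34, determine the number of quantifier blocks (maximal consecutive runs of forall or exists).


Alternations = 6.
Blocks = alternations + 1 = 7

7


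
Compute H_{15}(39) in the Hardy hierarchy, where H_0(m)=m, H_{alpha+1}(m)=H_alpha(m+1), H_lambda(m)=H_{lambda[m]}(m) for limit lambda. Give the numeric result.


H_15(39):
For finite ordinals k, H_k(n) = n + k (each successor step adds 1).
H_15(39) = 39 + 15 = 54

54


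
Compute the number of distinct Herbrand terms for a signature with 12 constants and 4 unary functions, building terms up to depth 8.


Herbrand terms by depth:
Depth 0: 12 constants
Depth 1: 48 new terms (running total: 60)
Depth 2: 192 new terms (running total: 252)
Depth 3: 768 new terms (running total: 1020)
Depth 4: 3072 new terms (running total: 4092)
Depth 5: 12288 new terms (running total: 16380)
Depth 6: 49152 new terms (running total: 65532)
Depth 7: 196608 new terms (running total: 262140)
Depth 8: 786432 new terms (running total: 1048572)
Total distinct ground terms = 1048572

1048572


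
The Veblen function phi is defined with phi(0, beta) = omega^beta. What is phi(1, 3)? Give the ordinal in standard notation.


phi(1, 3):
phi(1, beta) = epsilon_beta (the beta-th epsilon number).
phi(1, 3) = epsilon_3

epsilon_3


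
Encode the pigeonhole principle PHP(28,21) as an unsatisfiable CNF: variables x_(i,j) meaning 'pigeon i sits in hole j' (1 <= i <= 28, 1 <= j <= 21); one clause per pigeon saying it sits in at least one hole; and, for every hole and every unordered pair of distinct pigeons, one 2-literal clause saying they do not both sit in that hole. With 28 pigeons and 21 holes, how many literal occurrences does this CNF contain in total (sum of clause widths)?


PHP(28,21): 28 pigeons, 21 holes, 28*21 = 588 variables.
- pigeon clauses: one per pigeon -> 28 clauses of width 21 -> 588 literals
- hole clauses: 21 holes * C(28,2) = 21 * 378 -> 7938 clauses of width 2 -> 15876 literals
Total literal occurrences = 588 + 15876 = 16464

16464


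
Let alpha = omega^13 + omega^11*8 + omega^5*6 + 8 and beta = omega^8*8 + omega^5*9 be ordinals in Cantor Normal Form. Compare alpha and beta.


Compare term by term from highest exponent:
alpha = omega^13 + omega^11*8 + omega^5*6 + 8
beta = omega^8*8 + omega^5*9
Term 1: alpha has omega^13*1, beta has omega^8*8
Term 2: alpha has omega^11*8, beta has omega^5*9
Term 3: alpha has omega^5*6, beta has omega^0*0
Term 4: alpha has omega^0*8, beta has omega^0*0
Result: alpha > beta

alpha > beta


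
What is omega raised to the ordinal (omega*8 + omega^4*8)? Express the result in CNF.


omega^(omega*8 + omega^4*8):
In ordinal addition a term is absorbed by a following term of strictly larger exponent: 1 < 4, so omega*8 + omega^4*8 = omega^4*8.
omega raised to a CNF ordinal is a single CNF term: Result = omega^(omega^4*8)

omega^(omega^4*8)


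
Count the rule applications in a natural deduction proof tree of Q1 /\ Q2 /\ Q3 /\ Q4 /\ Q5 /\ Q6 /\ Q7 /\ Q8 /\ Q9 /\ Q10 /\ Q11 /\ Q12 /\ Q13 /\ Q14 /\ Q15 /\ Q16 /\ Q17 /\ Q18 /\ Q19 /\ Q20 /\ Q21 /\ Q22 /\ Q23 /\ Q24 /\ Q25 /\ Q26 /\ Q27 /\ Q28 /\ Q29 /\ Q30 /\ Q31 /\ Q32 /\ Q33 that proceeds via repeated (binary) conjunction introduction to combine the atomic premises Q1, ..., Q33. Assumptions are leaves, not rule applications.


The target conjunction has 33 conjuncts, i.e. 32 binary /\ connectives.
Each conjunction-intro joins two pieces, so 33 atoms require 33-1 = 32 applications.
Total inference nodes = 32

32


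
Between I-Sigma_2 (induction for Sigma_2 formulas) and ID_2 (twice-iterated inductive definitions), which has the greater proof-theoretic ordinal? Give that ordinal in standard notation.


Proof-theoretic ordinal of I-Sigma_2 (induction for Sigma_2 formulas): omega^(omega^omega)
Proof-theoretic ordinal of ID_2 (twice-iterated inductive definitions): psi_0(epsilon_{Omega_2+1})
Comparing: omega^(omega^omega) < psi_0(epsilon_{Omega_2+1}).
The larger ordinal is psi_0(epsilon_{Omega_2+1}) (from ID_2 (twice-iterated inductive definitions)).

psi_0(epsilon_{Omega_2+1})


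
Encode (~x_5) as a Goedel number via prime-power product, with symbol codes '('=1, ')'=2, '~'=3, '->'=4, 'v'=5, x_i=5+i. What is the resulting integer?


Formula: (~x_5)
Symbol codes: [1, 3, 10, 2]
Primes: [2, 3, 5, 7]
p_1^1 = 2^1 = 2
p_2^3 = 3^3 = 27
p_3^10 = 5^10 = 9765625
p_4^2 = 7^2 = 49
Product = 25839843750

25839843750


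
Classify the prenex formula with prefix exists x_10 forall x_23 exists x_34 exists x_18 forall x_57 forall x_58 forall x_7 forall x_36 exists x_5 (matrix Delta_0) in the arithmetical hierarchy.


Leading quantifier is exists, so the class is Sigma.
Number of quantifier blocks = alternations + 1 = 4 + 1 = 5.
Classification: Sigma_5

Sigma_5


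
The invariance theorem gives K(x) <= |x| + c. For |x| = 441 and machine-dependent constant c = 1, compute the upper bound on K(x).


K(x) <= |x| + c = 441 + 1 = 442

442


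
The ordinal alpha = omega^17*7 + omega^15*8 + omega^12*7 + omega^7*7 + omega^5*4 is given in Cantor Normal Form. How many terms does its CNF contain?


CNF: omega^17*7 + omega^15*8 + omega^12*7 + omega^7*7 + omega^5*4
Count the summands separated by '+':
  term 1: omega^17*7
  term 2: omega^15*8
  term 3: omega^12*7
  term 4: omega^7*7
  term 5: omega^5*4
Total terms = 5

5


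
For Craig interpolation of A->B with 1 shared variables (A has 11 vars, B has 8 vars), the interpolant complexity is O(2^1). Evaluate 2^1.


Shared atoms = 1
Craig interpolant size bound = 2^1
= 2

2


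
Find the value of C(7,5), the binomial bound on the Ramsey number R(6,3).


R(6,3) <= C(6+3-2, 6-1) = C(7, 5)
C(7, 5) = 7! / (5! * 2!)
= 21

21


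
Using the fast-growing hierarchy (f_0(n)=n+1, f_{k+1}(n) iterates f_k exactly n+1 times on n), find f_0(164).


f_0(164) = 164 + 1 = 165

165


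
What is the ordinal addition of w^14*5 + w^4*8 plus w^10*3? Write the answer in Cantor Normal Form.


Ordinal addition (w^14*5 + w^4*8) + w^10*3:
alpha's leading term has exponent 14 > beta's exponent 10, so it survives.
alpha's tail term has exponent 4 < beta's exponent 10, so it is absorbed by beta.
In ordinal addition, any term followed by a strictly larger-exponent term is absorbed.
Result = w^14*5 + w^10*3

w^14*5 + w^10*3


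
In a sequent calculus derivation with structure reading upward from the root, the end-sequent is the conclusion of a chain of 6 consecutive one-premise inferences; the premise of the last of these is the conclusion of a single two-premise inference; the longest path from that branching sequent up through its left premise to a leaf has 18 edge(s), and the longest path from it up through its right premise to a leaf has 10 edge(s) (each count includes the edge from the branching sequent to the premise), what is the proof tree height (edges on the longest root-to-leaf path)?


Longest path through the left premise: 18 edges (measured from the branching sequent)
Longest path through the right premise: 10 edges
Height of the subtree rooted at the branching sequent: max(18, 10) = 18
The branching sequent sits 6 edges above the root (the chain of one-premise inferences), so height = 18 + 6 = 24

24


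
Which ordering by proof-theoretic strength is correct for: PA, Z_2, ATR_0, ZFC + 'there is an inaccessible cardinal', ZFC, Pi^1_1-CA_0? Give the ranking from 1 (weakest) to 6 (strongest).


Ordering by consistency strength:
1. PA
2. ATR_0
3. Pi^1_1-CA_0
4. Z_2
5. ZFC
6. ZFC + 'there is an inaccessible cardinal'


PA=1, Z_2=4, ATR_0=2, ZFC + 'there is an inaccessible cardinal'=6, ZFC=5, Pi^1_1-CA_0=3


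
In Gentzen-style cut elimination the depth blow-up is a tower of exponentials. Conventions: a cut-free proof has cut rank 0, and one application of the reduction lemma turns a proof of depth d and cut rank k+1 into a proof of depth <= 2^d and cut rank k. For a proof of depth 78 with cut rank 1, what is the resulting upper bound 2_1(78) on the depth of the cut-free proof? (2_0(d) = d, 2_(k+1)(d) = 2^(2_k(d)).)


Each rank reduction sends depth d to at most 2^d; cut rank r needs r reductions.
2_0(78) = 78
2_1(78) = 2^78 = 302231454903657293676544
Cut-free depth bound = 302231454903657293676544

302231454903657293676544


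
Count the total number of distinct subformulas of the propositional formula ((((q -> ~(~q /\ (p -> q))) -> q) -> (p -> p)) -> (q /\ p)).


Formula: ((((q -> ~(~q /\ (p -> q))) -> q) -> (p -> p)) -> (q /\ p))
Subformulas found:
  1. q
  2. p
  3. ~q
  4. (q /\ p)
  5. (p -> p)
  6. (p -> q)
  7. (~q /\ (p -> q))
  8. ~(~q /\ (p -> q))
  9. (q -> ~(~q /\ (p -> q)))
  10. ((q -> ~(~q /\ (p -> q))) -> q)
  11. (((q -> ~(~q /\ (p -> q))) -> q) -> (p -> p))
  12. ((((q -> ~(~q /\ (p -> q))) -> q) -> (p -> p)) -> (q /\ p))
Total distinct subformulas = 12

12


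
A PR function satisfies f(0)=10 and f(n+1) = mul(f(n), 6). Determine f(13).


f(0) = 10
f(1) = mul(f(0), 6) = mul(10, 6) = 60
f(2) = mul(f(1), 6) = mul(60, 6) = 360
f(3) = mul(f(2), 6) = mul(360, 6) = 2160
f(4) = mul(f(3), 6) = mul(2160, 6) = 12960
f(5) = mul(f(4), 6) = mul(12960, 6) = 77760
f(6) = mul(f(5), 6) = mul(77760, 6) = 466560
f(7) = mul(f(6), 6) = mul(466560, 6) = 2799360
f(8) = mul(f(7), 6) = mul(2799360, 6) = 16796160
f(9) = mul(f(8), 6) = mul(16796160, 6) = 100776960
f(10) = mul(f(9), 6) = mul(100776960, 6) = 604661760
f(11) = mul(f(10), 6) = mul(604661760, 6) = 3627970560
f(12) = mul(f(11), 6) = mul(3627970560, 6) = 21767823360
f(13) = mul(f(12), 6) = mul(21767823360, 6) = 130606940160


130606940160


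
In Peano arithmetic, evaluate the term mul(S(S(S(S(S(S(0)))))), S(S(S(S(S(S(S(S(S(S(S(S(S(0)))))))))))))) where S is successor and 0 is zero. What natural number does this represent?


mul(S^6(0), S^13(0)):
S^6(0) = 6
S^13(0) = 13
6 * 13 = 78

78


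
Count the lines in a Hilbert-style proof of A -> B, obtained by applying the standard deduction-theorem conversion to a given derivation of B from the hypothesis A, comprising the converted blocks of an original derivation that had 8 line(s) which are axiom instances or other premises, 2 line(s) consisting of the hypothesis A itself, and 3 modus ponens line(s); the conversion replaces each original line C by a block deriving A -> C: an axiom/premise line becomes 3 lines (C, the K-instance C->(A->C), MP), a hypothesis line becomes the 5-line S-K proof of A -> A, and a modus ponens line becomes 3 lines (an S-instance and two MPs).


Deduction-theorem conversion, block by block:
- 8 axiom/premise lines -> 3 lines each = 24
- 2 hypothesis lines -> 5 lines each (identity proof A->A) = 10
- 3 MP lines -> 3 lines each (S-instance, MP, MP) = 9
Total = 24 + 10 + 9 = 43 lines.

43


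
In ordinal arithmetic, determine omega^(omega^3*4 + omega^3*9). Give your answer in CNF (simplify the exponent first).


omega^(omega^3*4 + omega^3*9):
Both terms of the exponent have the same exponent 3, so they merge: omega^3*4 + omega^3*9 = omega^3*(4+9) = omega^3*13.
omega raised to a CNF ordinal is a single CNF term: Result = omega^(omega^3*13)

omega^(omega^3*13)


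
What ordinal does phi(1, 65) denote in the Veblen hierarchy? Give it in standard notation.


phi(1, 65):
phi(1, beta) = epsilon_beta (the beta-th epsilon number).
phi(1, 65) = epsilon_65

epsilon_65


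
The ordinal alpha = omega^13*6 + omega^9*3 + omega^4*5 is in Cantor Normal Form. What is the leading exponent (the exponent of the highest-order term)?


CNF: omega^13*6 + omega^9*3 + omega^4*5
The leading term is omega^13*6, which has exponent 13.

13


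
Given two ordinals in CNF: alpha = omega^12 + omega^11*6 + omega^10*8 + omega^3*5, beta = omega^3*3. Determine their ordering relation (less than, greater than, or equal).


Compare term by term from highest exponent:
alpha = omega^12 + omega^11*6 + omega^10*8 + omega^3*5
beta = omega^3*3
Term 1: alpha has omega^12*1, beta has omega^3*3
Term 2: alpha has omega^11*6, beta has omega^0*0
Term 3: alpha has omega^10*8, beta has omega^0*0
Term 4: alpha has omega^3*5, beta has omega^0*0
Result: alpha > beta

alpha > beta


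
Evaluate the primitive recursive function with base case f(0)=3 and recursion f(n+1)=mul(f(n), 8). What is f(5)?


f(0) = 3
f(1) = mul(f(0), 8) = mul(3, 8) = 24
f(2) = mul(f(1), 8) = mul(24, 8) = 192
f(3) = mul(f(2), 8) = mul(192, 8) = 1536
f(4) = mul(f(3), 8) = mul(1536, 8) = 12288
f(5) = mul(f(4), 8) = mul(12288, 8) = 98304


98304


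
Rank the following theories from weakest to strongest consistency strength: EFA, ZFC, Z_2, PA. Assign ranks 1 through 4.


Ordering by consistency strength:
1. EFA
2. PA
3. Z_2
4. ZFC


EFA=1, ZFC=4, Z_2=3, PA=2
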